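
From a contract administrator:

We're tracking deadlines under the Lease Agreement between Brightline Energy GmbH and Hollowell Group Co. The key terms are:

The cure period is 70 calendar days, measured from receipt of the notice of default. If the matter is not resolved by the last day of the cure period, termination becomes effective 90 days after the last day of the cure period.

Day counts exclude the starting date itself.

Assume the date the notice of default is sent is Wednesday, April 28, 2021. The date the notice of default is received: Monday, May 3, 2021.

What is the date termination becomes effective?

The last day of the cure period: May 3, 2021 + 70 days = July 12, 2021.
The date termination becomes effective: July 12, 2021 + 90 days = October 10, 2021.

October 10, 2021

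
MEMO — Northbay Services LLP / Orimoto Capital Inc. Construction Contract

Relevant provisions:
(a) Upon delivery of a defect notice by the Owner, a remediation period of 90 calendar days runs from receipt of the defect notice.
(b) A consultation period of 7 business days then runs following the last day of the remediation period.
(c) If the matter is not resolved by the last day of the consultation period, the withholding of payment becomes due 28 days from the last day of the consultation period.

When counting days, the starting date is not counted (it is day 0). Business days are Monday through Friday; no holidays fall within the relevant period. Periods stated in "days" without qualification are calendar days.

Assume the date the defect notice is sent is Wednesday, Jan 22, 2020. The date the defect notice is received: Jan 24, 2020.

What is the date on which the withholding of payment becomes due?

Jun 1, 2020

The last day of the remediation period: Jan 24, 2020 + 90 days = Apr 23, 2020.
The last day of the consultation period: 7 business days after Thursday, Apr 23, 2020, skipping weekends — Apr 24, Apr 27, Apr 28, Apr 29, Apr 30, May 1, May 4 — lands on Monday, May 4, 2020.
Adding 28 calendar days to May 4, 2020 gives Jun 1, 2020, which is the date on which the withholding of payment becomes due.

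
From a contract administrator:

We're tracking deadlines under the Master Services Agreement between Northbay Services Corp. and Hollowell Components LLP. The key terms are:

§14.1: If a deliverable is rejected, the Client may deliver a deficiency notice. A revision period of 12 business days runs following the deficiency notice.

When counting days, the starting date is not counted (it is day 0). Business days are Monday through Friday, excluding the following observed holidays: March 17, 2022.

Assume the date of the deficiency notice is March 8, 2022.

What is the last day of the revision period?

The last day of the revision period: counting 12 business days from Tuesday, March 8, 2022 (Mar 9, Mar 10, Mar 11, Mar 14, …, Mar 23, Mar 24, Mar 25, skipping weekends and the listed holiday on Mar 17) reaches Friday, March 25, 2022.

March 25, 2022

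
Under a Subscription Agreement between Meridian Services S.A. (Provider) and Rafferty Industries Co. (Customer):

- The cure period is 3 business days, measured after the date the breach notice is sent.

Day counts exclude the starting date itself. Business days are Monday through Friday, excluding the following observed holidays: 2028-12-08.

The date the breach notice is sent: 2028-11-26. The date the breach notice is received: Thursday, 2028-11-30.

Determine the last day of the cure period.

The last day of the cure period: 3 business days after Sunday, 2028-11-26, skipping weekends — Nov 27, Nov 28, Nov 29 — lands on Wednesday, 2028-11-29.

2028-11-29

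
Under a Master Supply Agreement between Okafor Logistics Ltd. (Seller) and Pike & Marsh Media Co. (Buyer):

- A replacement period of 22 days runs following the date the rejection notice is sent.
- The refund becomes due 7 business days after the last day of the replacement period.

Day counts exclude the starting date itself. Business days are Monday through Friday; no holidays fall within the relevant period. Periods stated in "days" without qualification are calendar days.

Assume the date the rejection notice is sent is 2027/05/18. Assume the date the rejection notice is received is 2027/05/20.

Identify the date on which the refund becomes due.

2027/06/18

The last day of the replacement period: 22 calendar days after 2027/05/18 is 2027/06/09.
From Wednesday, 2027/06/09, 7 business days (Jun 10, Jun 11, Jun 14, Jun 15, Jun 16, Jun 17, Jun 18, skipping weekends) brings us to Friday, 2027/06/18, which is the date on which the refund becomes due.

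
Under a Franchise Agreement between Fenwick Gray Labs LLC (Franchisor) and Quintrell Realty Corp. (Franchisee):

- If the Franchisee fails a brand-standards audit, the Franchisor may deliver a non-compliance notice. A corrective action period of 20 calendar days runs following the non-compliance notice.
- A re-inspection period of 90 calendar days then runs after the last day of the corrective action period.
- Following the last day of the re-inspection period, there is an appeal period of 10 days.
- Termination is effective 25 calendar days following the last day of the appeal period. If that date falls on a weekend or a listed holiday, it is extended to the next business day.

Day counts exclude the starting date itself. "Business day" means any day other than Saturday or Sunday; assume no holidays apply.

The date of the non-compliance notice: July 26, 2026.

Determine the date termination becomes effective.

Adding 20 calendar days to July 26, 2026 gives August 15, 2026, which is the last day of the corrective action period.
The last day of the re-inspection period: 90 calendar days after August 15, 2026 is November 13, 2026.
The last day of the appeal period: 10 calendar days after November 13, 2026 is November 23, 2026.
Adding 25 calendar days to November 23, 2026 gives December 18, 2026, which is the date termination becomes effective. December 18, 2026 is a Friday, so no roll-forward applies.

December 18, 2026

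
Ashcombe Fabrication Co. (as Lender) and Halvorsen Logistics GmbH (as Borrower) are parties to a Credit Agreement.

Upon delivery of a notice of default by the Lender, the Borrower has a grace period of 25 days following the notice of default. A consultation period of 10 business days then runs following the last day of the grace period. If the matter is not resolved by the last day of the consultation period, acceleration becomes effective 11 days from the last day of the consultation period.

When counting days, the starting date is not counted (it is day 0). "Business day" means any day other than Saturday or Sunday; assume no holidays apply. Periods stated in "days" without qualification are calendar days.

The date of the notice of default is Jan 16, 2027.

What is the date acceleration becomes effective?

Mar 7, 2027

The last day of the grace period: 25 calendar days after Jan 16, 2027 is Feb 10, 2027.
The last day of the consultation period: counting 10 business days from Wednesday, Feb 10, 2027 (Feb 11, Feb 12, Feb 15, Feb 16, Feb 17, Feb 18, Feb 19, Feb 22, Feb 23, Feb 24, skipping weekends) reaches Wednesday, Feb 24, 2027.
The date acceleration becomes effective: Feb 24, 2027 + 11 days = Mar 7, 2027.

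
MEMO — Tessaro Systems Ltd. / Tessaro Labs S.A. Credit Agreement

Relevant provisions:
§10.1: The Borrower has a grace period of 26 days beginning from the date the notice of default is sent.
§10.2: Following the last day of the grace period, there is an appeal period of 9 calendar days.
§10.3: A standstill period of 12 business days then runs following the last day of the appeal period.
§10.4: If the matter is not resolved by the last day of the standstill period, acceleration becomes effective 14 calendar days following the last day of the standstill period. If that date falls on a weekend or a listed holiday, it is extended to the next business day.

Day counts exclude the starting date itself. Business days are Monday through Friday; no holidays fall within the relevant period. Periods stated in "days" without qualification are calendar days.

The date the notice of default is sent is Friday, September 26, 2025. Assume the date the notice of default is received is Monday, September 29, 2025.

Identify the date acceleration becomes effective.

The last day of the grace period: 26 calendar days after September 26, 2025 is October 22, 2025.
Adding 9 calendar days to October 22, 2025 gives October 31, 2025, which is the last day of the appeal period.
The last day of the standstill period: counting 12 business days from Friday, October 31, 2025 (Nov 3, Nov 4, Nov 5, Nov 6, …, Nov 14, Nov 17, Nov 18, skipping weekends) reaches Tuesday, November 18, 2025.
The date acceleration becomes effective: November 18, 2025 + 14 days = December 2, 2025. December 2, 2025 is a Tuesday, so no roll-forward applies.

December 2, 2025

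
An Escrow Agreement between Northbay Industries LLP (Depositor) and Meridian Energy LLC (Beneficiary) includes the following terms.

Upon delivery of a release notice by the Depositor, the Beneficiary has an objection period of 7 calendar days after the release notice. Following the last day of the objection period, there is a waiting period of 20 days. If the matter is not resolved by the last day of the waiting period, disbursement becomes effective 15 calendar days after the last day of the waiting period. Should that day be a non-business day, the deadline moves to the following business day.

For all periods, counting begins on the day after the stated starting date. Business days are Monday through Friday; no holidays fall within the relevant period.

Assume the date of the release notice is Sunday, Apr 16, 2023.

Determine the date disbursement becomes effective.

Adding 7 calendar days to Apr 16, 2023 gives Apr 23, 2023, which is the last day of the objection period.
Adding 20 calendar days to Apr 23, 2023 gives May 13, 2023, which is the last day of the waiting period.
The date disbursement becomes effective: May 13, 2023 + 15 days = May 28, 2023. That falls on a Sunday, so it rolls to the next business day, Monday, May 29, 2023.

May 29, 2023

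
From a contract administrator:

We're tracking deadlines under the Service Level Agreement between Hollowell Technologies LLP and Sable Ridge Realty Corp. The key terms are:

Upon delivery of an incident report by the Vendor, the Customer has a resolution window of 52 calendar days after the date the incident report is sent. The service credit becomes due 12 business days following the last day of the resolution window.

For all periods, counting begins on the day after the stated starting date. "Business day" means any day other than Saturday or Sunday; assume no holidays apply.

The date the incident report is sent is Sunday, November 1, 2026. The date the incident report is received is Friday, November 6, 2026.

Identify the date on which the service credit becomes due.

The last day of the resolution window: November 1, 2026 + 52 days = December 23, 2026.
The date on which the service credit becomes due: counting 12 business days from Wednesday, December 23, 2026 (Dec 24, Dec 25, Dec 28, Dec 29, …, Jan 6, Jan 7, Jan 8, skipping weekends) reaches Friday, January 8, 2027.

January 8, 2027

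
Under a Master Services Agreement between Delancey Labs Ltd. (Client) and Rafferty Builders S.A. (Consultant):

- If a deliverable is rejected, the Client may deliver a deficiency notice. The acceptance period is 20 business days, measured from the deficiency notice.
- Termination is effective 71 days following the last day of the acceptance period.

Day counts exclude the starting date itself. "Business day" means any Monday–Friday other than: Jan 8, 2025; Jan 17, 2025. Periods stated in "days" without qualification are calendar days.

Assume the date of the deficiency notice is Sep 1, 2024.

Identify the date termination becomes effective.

Dec 7, 2024

The last day of the acceptance period: 20 business days after Sunday, Sep 1, 2024, skipping weekends — Sep 2, Sep 3, Sep 4, Sep 5, …, Sep 25, Sep 26, Sep 27 — lands on Friday, Sep 27, 2024.
Adding 71 calendar days to Sep 27, 2024 gives Dec 7, 2024, which is the date termination becomes effective.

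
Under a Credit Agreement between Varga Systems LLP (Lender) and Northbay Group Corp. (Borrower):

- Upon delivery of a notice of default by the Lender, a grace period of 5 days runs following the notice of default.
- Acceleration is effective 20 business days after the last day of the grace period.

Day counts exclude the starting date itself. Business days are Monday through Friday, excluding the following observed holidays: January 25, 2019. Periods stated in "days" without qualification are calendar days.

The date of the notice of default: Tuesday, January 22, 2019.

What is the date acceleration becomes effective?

February 22, 2019

Adding 5 calendar days to January 22, 2019 gives January 27, 2019, which is the last day of the grace period.
The date acceleration becomes effective: 20 business days after Sunday, January 27, 2019, skipping weekends — Jan 28, Jan 29, Jan 30, Jan 31, …, Feb 20, Feb 21, Feb 22 — lands on Friday, February 22, 2019.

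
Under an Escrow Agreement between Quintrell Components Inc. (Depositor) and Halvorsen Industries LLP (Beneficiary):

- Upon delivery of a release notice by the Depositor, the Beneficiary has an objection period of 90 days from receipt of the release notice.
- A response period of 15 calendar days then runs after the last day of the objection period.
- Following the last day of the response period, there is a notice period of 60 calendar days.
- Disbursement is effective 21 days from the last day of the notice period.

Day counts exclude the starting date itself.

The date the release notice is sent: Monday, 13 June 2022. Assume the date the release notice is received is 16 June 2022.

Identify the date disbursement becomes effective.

19 December 2022

The last day of the objection period: 90 calendar days after 16 June 2022 is 14 September 2022.
Adding 15 calendar days to 14 September 2022 gives 29 September 2022, which is the last day of the response period.
The last day of the notice period: 60 calendar days after 29 September 2022 is 28 November 2022.
Adding 21 calendar days to 28 November 2022 gives 19 December 2022, which is the date disbursement becomes effective.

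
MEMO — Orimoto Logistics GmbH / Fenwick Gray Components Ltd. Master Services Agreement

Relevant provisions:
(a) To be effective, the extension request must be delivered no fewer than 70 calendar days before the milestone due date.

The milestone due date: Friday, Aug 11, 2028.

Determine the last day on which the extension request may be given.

Counting back 70 calendar days from Aug 11, 2028 gives Jun 2, 2028.

Jun 2, 2028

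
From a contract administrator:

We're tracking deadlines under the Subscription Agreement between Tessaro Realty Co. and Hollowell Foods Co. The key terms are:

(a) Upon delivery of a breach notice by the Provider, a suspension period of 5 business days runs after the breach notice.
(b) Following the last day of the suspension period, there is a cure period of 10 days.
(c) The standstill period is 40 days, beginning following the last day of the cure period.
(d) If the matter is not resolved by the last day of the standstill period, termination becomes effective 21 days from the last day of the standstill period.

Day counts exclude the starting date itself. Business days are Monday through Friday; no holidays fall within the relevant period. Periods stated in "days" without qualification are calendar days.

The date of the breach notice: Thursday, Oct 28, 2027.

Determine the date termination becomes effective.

Jan 14, 2028

The last day of the suspension period: counting 5 business days from Thursday, Oct 28, 2027 (Oct 29, Nov 1, Nov 2, Nov 3, Nov 4, skipping weekends) reaches Thursday, Nov 4, 2027.
Adding 10 calendar days to Nov 4, 2027 gives Nov 14, 2027, which is the last day of the cure period.
The last day of the standstill period: Nov 14, 2027 + 40 days = Dec 24, 2027.
The date termination becomes effective: 21 calendar days after Dec 24, 2027 is Jan 14, 2028.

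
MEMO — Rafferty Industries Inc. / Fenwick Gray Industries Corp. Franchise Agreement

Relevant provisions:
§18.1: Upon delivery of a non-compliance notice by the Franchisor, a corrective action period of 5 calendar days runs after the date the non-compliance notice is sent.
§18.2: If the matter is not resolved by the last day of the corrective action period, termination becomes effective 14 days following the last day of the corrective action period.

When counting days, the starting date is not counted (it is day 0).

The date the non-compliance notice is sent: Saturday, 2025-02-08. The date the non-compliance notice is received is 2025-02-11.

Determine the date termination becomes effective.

Adding 5 calendar days to 2025-02-08 gives 2025-02-13, which is the last day of the corrective action period.
The date termination becomes effective: 2025-02-13 + 14 days = 2025-02-27.

2025-02-27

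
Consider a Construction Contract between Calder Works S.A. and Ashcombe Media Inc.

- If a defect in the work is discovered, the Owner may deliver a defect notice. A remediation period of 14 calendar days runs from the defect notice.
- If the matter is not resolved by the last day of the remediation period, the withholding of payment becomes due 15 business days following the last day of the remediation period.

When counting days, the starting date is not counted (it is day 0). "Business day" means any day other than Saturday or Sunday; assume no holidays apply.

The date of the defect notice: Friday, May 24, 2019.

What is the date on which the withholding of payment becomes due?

The last day of the remediation period: May 24, 2019 + 14 days = June 7, 2019.
The date on which the withholding of payment becomes due: counting 15 business days from Friday, June 7, 2019 (Jun 10, Jun 11, Jun 12, Jun 13, …, Jun 26, Jun 27, Jun 28, skipping weekends) reaches Friday, June 28, 2019.

June 28, 2019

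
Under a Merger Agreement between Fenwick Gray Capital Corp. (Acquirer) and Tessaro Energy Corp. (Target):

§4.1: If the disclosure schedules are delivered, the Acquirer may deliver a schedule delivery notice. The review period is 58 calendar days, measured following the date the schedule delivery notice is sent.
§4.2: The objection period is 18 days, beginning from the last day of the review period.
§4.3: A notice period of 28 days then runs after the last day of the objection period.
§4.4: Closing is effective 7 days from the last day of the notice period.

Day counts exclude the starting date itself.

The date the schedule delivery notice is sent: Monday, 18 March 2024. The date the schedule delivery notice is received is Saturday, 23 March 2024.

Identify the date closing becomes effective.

7 July 2024

The last day of the review period: 58 calendar days after 18 March 2024 is 15 May 2024.
The last day of the objection period: 15 May 2024 + 18 days = 2 June 2024.
The last day of the notice period: 28 calendar days after 2 June 2024 is 30 June 2024.
The date closing becomes effective: 30 June 2024 + 7 days = 7 July 2024.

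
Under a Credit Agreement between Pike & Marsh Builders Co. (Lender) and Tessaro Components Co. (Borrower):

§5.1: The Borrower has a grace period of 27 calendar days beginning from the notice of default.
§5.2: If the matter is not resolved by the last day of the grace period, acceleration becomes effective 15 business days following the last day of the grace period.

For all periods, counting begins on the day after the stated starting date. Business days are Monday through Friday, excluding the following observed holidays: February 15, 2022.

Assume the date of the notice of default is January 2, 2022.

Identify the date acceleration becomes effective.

February 21, 2022

Adding 27 calendar days to January 2, 2022 gives January 29, 2022, which is the last day of the grace period.
From Saturday, January 29, 2022, 15 business days (Jan 31, Feb 1, Feb 2, Feb 3, …, Feb 17, Feb 18, Feb 21, skipping weekends and the listed holiday on Feb 15) brings us to Monday, February 21, 2022, which is the date acceleration becomes effective.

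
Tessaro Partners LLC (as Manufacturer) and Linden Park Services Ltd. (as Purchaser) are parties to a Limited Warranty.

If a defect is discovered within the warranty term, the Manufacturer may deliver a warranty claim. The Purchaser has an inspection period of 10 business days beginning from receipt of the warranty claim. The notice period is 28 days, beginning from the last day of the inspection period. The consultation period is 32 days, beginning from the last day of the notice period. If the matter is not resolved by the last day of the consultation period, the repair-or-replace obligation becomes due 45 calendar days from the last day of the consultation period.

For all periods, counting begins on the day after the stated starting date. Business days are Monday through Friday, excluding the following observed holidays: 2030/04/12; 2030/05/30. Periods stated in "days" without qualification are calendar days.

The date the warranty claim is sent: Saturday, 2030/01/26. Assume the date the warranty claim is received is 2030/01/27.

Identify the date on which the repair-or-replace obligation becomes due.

2030/05/24

From Sunday, 2030/01/27, 10 business days (Jan 28, Jan 29, Jan 30, Jan 31, Feb 1, Feb 4, Feb 5, Feb 6, Feb 7, Feb 8, skipping weekends) brings us to Friday, 2030/02/08, which is the last day of the inspection period.
The last day of the notice period: 2030/02/08 + 28 days = 2030/03/08.
Adding 32 calendar days to 2030/03/08 gives 2030/04/09, which is the last day of the consultation period.
The date on which the repair-or-replace obligation becomes due: 45 calendar days after 2030/04/09 is 2030/05/24.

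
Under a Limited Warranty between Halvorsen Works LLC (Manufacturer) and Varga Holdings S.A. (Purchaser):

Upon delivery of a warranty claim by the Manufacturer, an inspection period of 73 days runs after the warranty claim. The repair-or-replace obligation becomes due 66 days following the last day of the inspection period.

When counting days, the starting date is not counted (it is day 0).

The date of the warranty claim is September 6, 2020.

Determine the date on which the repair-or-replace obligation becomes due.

January 23, 2021

Adding 73 calendar days to September 6, 2020 gives November 18, 2020, which is the last day of the inspection period.
The date on which the repair-or-replace obligation becomes due: 66 calendar days after November 18, 2020 is January 23, 2021.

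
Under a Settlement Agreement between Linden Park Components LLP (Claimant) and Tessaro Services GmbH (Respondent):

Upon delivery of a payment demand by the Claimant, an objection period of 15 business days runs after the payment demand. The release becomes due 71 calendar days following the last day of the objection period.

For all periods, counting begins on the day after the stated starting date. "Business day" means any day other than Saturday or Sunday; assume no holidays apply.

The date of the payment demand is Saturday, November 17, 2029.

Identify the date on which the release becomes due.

February 16, 2030

From Saturday, November 17, 2029, 15 business days (Nov 19, Nov 20, Nov 21, Nov 22, …, Dec 5, Dec 6, Dec 7, skipping weekends) brings us to Friday, December 7, 2029, which is the last day of the objection period.
The date on which the release becomes due: 71 calendar days after December 7, 2029 is February 16, 2030.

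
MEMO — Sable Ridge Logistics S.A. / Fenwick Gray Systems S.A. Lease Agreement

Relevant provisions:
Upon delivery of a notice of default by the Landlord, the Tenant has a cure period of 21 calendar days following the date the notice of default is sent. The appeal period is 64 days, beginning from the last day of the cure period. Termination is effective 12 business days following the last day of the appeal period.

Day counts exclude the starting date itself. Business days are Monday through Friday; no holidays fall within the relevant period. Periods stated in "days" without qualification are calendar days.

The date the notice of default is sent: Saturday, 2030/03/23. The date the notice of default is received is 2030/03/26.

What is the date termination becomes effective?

The last day of the cure period: 2030/03/23 + 21 days = 2030/04/13.
Adding 64 calendar days to 2030/04/13 gives 2030/06/16, which is the last day of the appeal period.
The date termination becomes effective: counting 12 business days from Sunday, 2030/06/16 (Jun 17, Jun 18, Jun 19, Jun 20, …, Jun 28, Jul 1, Jul 2, skipping weekends) reaches Tuesday, 2030/07/02.

2030/07/02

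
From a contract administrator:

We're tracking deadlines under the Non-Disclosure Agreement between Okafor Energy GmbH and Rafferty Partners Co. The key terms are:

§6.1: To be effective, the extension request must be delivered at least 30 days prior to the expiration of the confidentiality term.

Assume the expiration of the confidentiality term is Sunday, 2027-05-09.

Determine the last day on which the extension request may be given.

Counting back 30 calendar days from 2027-05-09 gives 2027-04-09.

2027-04-09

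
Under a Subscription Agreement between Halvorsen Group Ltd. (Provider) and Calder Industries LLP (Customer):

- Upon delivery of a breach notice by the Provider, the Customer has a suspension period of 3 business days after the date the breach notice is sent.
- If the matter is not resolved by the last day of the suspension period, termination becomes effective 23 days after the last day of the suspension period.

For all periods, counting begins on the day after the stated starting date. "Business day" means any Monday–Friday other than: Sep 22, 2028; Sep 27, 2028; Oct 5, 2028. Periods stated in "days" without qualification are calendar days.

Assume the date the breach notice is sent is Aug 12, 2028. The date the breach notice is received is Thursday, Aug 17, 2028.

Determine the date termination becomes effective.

Sep 8, 2028

From Saturday, Aug 12, 2028, 3 business days (Aug 14, Aug 15, Aug 16, skipping weekends) brings us to Wednesday, Aug 16, 2028, which is the last day of the suspension period.
Adding 23 calendar days to Aug 16, 2028 gives Sep 8, 2028, which is the date termination becomes effective.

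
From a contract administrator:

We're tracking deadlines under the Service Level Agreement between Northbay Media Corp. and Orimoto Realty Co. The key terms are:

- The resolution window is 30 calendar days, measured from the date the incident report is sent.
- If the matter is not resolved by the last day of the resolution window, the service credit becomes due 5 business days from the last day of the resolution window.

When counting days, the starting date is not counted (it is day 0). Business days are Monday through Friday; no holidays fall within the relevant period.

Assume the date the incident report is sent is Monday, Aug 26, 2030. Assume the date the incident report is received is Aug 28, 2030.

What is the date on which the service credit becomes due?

Oct 2, 2030

Adding 30 calendar days to Aug 26, 2030 gives Sep 25, 2030, which is the last day of the resolution window.
From Wednesday, Sep 25, 2030, 5 business days (Sep 26, Sep 27, Sep 30, Oct 1, Oct 2, skipping weekends) brings us to Wednesday, Oct 2, 2030, which is the date on which the service credit becomes due.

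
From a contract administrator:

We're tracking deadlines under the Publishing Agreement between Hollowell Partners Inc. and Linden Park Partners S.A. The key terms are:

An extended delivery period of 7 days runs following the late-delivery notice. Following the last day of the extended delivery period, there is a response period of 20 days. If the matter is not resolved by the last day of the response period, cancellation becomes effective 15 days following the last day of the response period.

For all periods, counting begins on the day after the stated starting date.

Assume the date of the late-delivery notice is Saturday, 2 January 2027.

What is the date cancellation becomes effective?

The last day of the extended delivery period: 7 calendar days after 2 January 2027 is 9 January 2027.
The last day of the response period: 9 January 2027 + 20 days = 29 January 2027.
The date cancellation becomes effective: 15 calendar days after 29 January 2027 is 13 February 2027.

13 February 2027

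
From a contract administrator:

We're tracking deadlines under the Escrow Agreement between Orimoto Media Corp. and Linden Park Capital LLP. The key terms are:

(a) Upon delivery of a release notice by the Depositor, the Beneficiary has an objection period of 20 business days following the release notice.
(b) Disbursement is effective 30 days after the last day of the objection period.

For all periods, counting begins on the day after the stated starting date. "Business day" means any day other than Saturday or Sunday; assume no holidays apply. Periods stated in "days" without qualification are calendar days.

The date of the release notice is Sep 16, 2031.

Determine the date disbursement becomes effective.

The last day of the objection period: counting 20 business days from Tuesday, Sep 16, 2031 (Sep 17, Sep 18, Sep 19, Sep 22, …, Oct 10, Oct 13, Oct 14, skipping weekends) reaches Tuesday, Oct 14, 2031.
The date disbursement becomes effective: Oct 14, 2031 + 30 days = Nov 13, 2031.

Nov 13, 2031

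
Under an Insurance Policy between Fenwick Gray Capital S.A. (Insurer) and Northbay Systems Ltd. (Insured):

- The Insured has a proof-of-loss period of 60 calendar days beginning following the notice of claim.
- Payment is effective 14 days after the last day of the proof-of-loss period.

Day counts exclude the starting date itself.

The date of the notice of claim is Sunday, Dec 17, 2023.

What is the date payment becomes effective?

The last day of the proof-of-loss period: 60 calendar days after Dec 17, 2023 is Feb 15, 2024.
The date payment becomes effective: Feb 15, 2024 + 14 days = Feb 29, 2024.

Feb 29, 2024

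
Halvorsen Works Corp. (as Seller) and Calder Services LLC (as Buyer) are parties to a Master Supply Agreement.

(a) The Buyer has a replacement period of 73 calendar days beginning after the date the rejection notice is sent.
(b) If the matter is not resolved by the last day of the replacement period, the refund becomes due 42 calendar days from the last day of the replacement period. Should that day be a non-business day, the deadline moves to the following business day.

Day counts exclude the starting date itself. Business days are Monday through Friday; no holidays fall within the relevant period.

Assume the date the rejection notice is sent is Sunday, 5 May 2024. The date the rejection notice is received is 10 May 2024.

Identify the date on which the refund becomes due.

Adding 73 calendar days to 5 May 2024 gives 17 July 2024, which is the last day of the replacement period.
The date on which the refund becomes due: 17 July 2024 + 42 days = 28 August 2024. 28 August 2024 is a Wednesday, so no roll-forward applies.

28 August 2024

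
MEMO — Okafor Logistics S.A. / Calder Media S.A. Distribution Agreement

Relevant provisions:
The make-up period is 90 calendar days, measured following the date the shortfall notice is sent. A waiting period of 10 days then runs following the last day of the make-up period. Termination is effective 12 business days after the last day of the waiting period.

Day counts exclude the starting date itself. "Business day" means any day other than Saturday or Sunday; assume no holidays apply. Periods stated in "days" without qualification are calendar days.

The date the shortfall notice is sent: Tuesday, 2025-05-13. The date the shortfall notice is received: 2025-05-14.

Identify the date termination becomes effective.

2025-09-08

Adding 90 calendar days to 2025-05-13 gives 2025-08-11, which is the last day of the make-up period.
The last day of the waiting period: 2025-08-11 + 10 days = 2025-08-21.
The date termination becomes effective: counting 12 business days from Thursday, 2025-08-21 (Aug 22, Aug 25, Aug 26, Aug 27, …, Sep 4, Sep 5, Sep 8, skipping weekends) reaches Monday, 2025-09-08.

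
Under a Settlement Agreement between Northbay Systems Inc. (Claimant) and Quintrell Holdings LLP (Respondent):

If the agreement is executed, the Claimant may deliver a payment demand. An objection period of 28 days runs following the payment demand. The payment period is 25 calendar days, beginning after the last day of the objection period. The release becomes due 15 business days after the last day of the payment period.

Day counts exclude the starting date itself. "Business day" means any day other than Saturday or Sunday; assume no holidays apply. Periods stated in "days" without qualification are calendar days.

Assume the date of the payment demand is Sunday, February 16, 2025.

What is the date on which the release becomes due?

May 1, 2025

Adding 28 calendar days to February 16, 2025 gives March 16, 2025, which is the last day of the objection period.
The last day of the payment period: 25 calendar days after March 16, 2025 is April 10, 2025.
The date on which the release becomes due: counting 15 business days from Thursday, April 10, 2025 (Apr 11, Apr 14, Apr 15, Apr 16, …, Apr 29, Apr 30, May 1, skipping weekends) reaches Thursday, May 1, 2025.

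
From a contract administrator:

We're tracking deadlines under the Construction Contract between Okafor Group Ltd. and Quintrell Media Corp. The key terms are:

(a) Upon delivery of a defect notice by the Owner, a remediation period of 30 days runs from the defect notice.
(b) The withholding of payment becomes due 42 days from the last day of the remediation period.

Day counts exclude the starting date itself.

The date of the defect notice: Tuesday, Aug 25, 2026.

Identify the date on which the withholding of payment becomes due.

Nov 5, 2026

The last day of the remediation period: 30 calendar days after Aug 25, 2026 is Sep 24, 2026.
The date on which the withholding of payment becomes due: 42 calendar days after Sep 24, 2026 is Nov 5, 2026.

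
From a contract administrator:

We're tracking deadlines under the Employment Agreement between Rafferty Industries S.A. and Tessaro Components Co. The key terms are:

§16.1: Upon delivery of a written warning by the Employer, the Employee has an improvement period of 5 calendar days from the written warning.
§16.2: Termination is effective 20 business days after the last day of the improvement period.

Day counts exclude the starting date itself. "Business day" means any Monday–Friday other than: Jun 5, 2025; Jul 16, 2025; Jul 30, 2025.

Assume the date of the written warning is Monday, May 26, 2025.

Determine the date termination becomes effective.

Adding 5 calendar days to May 26, 2025 gives May 31, 2025, which is the last day of the improvement period.
The date termination becomes effective: counting 20 business days from Saturday, May 31, 2025 (Jun 2, Jun 3, Jun 4, Jun 6, …, Jun 26, Jun 27, Jun 30, skipping weekends and the listed holiday on Jun 5) reaches Monday, Jun 30, 2025.

Jun 30, 2025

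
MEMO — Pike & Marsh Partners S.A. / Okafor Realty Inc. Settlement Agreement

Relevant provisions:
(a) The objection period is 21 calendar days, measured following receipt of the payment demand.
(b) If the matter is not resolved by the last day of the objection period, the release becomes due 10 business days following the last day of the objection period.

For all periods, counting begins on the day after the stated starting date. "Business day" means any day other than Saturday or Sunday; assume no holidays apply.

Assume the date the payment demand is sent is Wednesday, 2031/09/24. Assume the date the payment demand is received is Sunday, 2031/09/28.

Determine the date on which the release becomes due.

2031/10/31

The last day of the objection period: 21 calendar days after 2031/09/28 is 2031/10/19.
The date on which the release becomes due: 10 business days after Sunday, 2031/10/19, skipping weekends — Oct 20, Oct 21, Oct 22, Oct 23, Oct 24, Oct 27, Oct 28, Oct 29, Oct 30, Oct 31 — lands on Friday, 2031/10/31.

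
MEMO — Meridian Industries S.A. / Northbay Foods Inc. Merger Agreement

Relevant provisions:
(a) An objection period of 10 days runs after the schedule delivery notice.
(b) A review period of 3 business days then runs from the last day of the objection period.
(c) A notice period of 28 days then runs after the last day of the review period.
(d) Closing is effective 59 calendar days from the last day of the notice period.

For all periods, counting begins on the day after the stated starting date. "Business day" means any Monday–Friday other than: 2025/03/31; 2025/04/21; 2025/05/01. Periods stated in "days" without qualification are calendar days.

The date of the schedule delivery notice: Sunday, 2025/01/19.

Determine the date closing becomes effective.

2025/05/01

The last day of the objection period: 10 calendar days after 2025/01/19 is 2025/01/29.
The last day of the review period: counting 3 business days from Wednesday, 2025/01/29 (Jan 30, Jan 31, Feb 3, skipping weekends) reaches Monday, 2025/02/03.
The last day of the notice period: 28 calendar days after 2025/02/03 is 2025/03/03.
The date closing becomes effective: 2025/03/03 + 59 days = 2025/05/01.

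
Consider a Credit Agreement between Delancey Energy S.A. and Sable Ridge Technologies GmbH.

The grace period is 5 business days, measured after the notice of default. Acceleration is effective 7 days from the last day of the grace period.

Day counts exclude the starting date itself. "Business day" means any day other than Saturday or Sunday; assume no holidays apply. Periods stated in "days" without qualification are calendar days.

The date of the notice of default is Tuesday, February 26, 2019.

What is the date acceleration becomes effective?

The last day of the grace period: counting 5 business days from Tuesday, February 26, 2019 (Feb 27, Feb 28, Mar 1, Mar 4, Mar 5, skipping weekends) reaches Tuesday, March 5, 2019.
The date acceleration becomes effective: 7 calendar days after March 5, 2019 is March 12, 2019.

March 12, 2019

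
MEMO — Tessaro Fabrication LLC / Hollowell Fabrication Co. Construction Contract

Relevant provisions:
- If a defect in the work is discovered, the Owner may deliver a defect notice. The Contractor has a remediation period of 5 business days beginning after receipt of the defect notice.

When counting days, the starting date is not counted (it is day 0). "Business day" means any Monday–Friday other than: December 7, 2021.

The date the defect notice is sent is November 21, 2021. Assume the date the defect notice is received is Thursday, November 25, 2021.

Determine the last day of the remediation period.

December 2, 2021

The last day of the remediation period: 5 business days after Thursday, November 25, 2021, skipping weekends — Nov 26, Nov 29, Nov 30, Dec 1, Dec 2 — lands on Thursday, December 2, 2021.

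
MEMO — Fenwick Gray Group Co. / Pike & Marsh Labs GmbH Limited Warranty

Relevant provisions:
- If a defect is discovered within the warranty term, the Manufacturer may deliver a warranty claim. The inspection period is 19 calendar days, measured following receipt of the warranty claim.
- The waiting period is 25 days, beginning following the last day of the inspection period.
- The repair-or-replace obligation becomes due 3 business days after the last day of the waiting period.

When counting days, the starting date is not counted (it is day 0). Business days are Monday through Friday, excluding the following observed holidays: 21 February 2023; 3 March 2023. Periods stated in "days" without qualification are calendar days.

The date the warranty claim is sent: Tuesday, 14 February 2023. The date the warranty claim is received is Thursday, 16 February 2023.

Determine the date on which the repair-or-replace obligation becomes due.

Adding 19 calendar days to 16 February 2023 gives 7 March 2023, which is the last day of the inspection period.
The last day of the waiting period: 25 calendar days after 7 March 2023 is 1 April 2023.
The date on which the repair-or-replace obligation becomes due: counting 3 business days from Saturday, 1 April 2023 (Apr 3, Apr 4, Apr 5, skipping weekends) reaches Wednesday, 5 April 2023.

5 April 2023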